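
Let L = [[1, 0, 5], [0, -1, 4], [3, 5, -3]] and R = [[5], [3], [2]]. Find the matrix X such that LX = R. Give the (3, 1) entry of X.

Since L multiplies X on the left, X = L⁻¹R.
L has determinant -2; L⁻¹ = [[17/2, -25/2, -5/2], [-6, 9, 2], [-3/2, 5/2, 1/2]].
X = L⁻¹R = [[17/2, -25/2, -5/2], [-6, 9, 2], [-3/2, 5/2, 1/2]] · [[5], [3], [2]] = [[0], [1], [1]].

1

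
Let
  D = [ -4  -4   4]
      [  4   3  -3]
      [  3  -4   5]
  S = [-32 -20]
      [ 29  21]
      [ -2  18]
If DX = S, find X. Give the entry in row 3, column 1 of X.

Since D multiplies X on the left, X = D⁻¹S.
det D = 4, so D⁻¹ = [[3/4, 1, 0], [-29/4, -8, 1], [-25/4, -7, 1]].
X = D⁻¹S = [[3/4, 1, 0], [-29/4, -8, 1], [-25/4, -7, 1]] · [[-32, -20], [29, 21], [-2, 18]] = [[5, 6], [-2, -5], [-5, -4]].

-5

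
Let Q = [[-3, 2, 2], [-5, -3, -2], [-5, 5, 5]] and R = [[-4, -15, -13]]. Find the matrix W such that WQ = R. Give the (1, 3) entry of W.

-3

Since Q sits to the right of W, W = RQ⁻¹.
Q has determinant 5; Q⁻¹ = [[-1, 0, 2/5], [7, -1, -16/5], [-8, 1, 19/5]].
W = RQ⁻¹ = [[-4, -15, -13]] · [[-1, 0, 2/5], [7, -1, -16/5], [-8, 1, 19/5]] = [[3, 2, -3]].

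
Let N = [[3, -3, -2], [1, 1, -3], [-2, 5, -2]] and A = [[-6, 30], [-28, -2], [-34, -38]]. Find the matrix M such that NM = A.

Since N multiplies M on the left, M = N⁻¹A.
det N = 1, so N⁻¹ = [[13, -16, 11], [8, -10, 7], [7, -9, 6]].
M = N⁻¹A = [[13, -16, 11], [8, -10, 7], [7, -9, 6]] · [[-6, 30], [-28, -2], [-34, -38]] = [[-4, 4], [-6, -6], [6, 0]].

M = [[-4, 4], [-6, -6], [6, 0]]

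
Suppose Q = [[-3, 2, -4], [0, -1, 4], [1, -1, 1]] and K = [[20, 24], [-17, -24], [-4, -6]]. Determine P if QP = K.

Q is on the left of P, so left-multiply by Q⁻¹: P = Q⁻¹K.
det Q = -5, so Q⁻¹ = [[-3/5, -2/5, -4/5], [-4/5, -1/5, -12/5], [-1/5, 1/5, -3/5]].
P = Q⁻¹K = [[-3/5, -2/5, -4/5], [-4/5, -1/5, -12/5], [-1/5, 1/5, -3/5]] · [[20, 24], [-17, -24], [-4, -6]] = [[-2, 0], [-3, 0], [-5, -6]].

P = [[-2, 0], [-3, 0], [-5, -6]]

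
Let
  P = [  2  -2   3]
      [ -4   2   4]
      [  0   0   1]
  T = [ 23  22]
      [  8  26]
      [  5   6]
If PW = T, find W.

W = [[2, -3], [-2, -5], [5, 6]]

P is on the left of W, so left-multiply by P⁻¹: W = P⁻¹T.
det P = -4, so P⁻¹ = [[-1/2, -1/2, 7/2], [-1, -1/2, 5], [0, 0, 1]].
W = P⁻¹T = [[-1/2, -1/2, 7/2], [-1, -1/2, 5], [0, 0, 1]] · [[23, 22], [8, 26], [5, 6]] = [[2, -3], [-2, -5], [5, 6]].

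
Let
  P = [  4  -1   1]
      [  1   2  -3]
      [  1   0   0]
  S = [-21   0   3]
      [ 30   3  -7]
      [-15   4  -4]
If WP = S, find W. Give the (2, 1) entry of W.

5

P is on the right of W, so right-multiply by P⁻¹: W = SP⁻¹.
det P = 1, so P⁻¹ = [[0, 0, 1], [-3, -1, 13], [-2, -1, 9]].
W = SP⁻¹ = [[-21, 0, 3], [30, 3, -7], [-15, 4, -4]] · [[0, 0, 1], [-3, -1, 13], [-2, -1, 9]] = [[-6, -3, 6], [5, 4, 6], [-4, 0, 1]].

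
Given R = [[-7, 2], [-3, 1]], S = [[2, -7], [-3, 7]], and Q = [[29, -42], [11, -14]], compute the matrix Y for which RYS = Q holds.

Left-multiply by R⁻¹ and right-multiply by S⁻¹: Y = R⁻¹QS⁻¹.
R has determinant -1; R⁻¹ = [[-1, 2], [-3, 7]].
det S = -7, so S⁻¹ = [[-1, -1], [-3/7, -2/7]].
R⁻¹Q = [[-7, 14], [-10, 28]].
Y = (R⁻¹Q)S⁻¹ = [[1, 3], [-2, 2]].

Y = [[1, 3], [-2, 2]]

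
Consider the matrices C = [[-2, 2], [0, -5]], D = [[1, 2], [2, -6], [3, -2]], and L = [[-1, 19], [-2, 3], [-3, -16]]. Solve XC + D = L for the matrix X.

X = [[1, -3], [2, -1], [3, 4]]

XC = L − D = [[-2, 17], [-4, 9], [-6, -14]].
Since C sits to the right of X, X = (L − D)C⁻¹.
C has determinant 10; C⁻¹ = [[-1/2, -1/5], [0, -1/5]].
X = (L − D)C⁻¹ = [[1, -3], [2, -1], [3, 4]].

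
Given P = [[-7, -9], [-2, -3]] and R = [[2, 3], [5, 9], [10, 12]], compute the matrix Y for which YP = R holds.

Since P sits to the right of Y, Y = RP⁻¹.
det P = 3; the adjugate gives P⁻¹ = [[-1, 3], [2/3, -7/3]].
Y = RP⁻¹ = [[2, 3], [5, 9], [10, 12]] · [[-1, 3], [2/3, -7/3]] = [[0, -1], [1, -6], [-2, 2]].

Y = [[0, -1], [1, -6], [-2, 2]]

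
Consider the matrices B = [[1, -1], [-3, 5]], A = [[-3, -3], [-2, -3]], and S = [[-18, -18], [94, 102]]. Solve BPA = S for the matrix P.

Left-multiply by B⁻¹ and right-multiply by A⁻¹: P = B⁻¹SA⁻¹.
det B = 2, so B⁻¹ = [[5/2, 1/2], [3/2, 1/2]].
A has determinant 3; A⁻¹ = [[-1, 1], [2/3, -1]].
B⁻¹S = [[2, 6], [20, 24]].
P = (B⁻¹S)A⁻¹ = [[2, -4], [-4, -4]].

P = [[2, -4], [-4, -4]]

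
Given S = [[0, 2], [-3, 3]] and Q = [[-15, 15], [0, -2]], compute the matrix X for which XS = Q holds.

Right-multiplying both sides by S⁻¹ gives X = QS⁻¹.
det S = 6, so S⁻¹ = [[1/2, -1/3], [1/2, 0]].
X = QS⁻¹ = [[-15, 15], [0, -2]] · [[1/2, -1/3], [1/2, 0]] = [[0, 5], [-1, 0]].

X = [[0, 5], [-1, 0]]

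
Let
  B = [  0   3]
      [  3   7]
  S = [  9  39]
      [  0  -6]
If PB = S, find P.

P = [[6, 3], [-2, 0]]

Right-multiplying both sides by B⁻¹ gives P = SB⁻¹.
det B = -9; the adjugate gives B⁻¹ = [[-7/9, 1/3], [1/3, 0]].
P = SB⁻¹ = [[9, 39], [0, -6]] · [[-7/9, 1/3], [1/3, 0]] = [[6, 3], [-2, 0]].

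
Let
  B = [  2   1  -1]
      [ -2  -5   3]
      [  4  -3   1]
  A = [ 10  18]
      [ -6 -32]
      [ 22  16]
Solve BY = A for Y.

Left-multiplying both sides by B⁻¹ gives Y = B⁻¹A.
det B = -4, so B⁻¹ = [[-1, -1/2, 1/2], [-7/2, -3/2, 1], [-13/2, -5/2, 2]].
Y = B⁻¹A = [[-1, -1/2, 1/2], [-7/2, -3/2, 1], [-13/2, -5/2, 2]] · [[10, 18], [-6, -32], [22, 16]] = [[4, 6], [-4, 1], [-6, -5]].

Y = [[4, 6], [-4, 1], [-6, -5]]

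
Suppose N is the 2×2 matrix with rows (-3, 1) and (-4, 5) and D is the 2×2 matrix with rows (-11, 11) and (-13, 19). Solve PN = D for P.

Since N sits to the right of P, P = DN⁻¹.
det N = -11; the adjugate gives N⁻¹ = [[-5/11, 1/11], [-4/11, 3/11]].
P = DN⁻¹ = [[-11, 11], [-13, 19]] · [[-5/11, 1/11], [-4/11, 3/11]] = [[1, 2], [-1, 4]].

P = [[1, 2], [-1, 4]]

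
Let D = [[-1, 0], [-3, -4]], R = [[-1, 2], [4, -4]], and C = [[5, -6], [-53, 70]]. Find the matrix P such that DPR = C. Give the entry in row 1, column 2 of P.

-1

P = D⁻¹CR⁻¹ (apply D⁻¹ on the left and R⁻¹ on the right).
det D = 4; the adjugate gives D⁻¹ = [[-1, 0], [3/4, -1/4]].
det R = -4; the adjugate gives R⁻¹ = [[1, 1/2], [1, 1/4]].
D⁻¹C = [[-5, 6], [17, -22]].
P = (D⁻¹C)R⁻¹ = [[1, -1], [-5, 3]].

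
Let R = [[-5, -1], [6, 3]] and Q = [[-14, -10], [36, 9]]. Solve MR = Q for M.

M = [[-2, -4], [-6, 1]]

Right-multiplying both sides by R⁻¹ gives M = QR⁻¹.
det R = -9, so R⁻¹ = [[-1/3, -1/9], [2/3, 5/9]].
M = QR⁻¹ = [[-14, -10], [36, 9]] · [[-1/3, -1/9], [2/3, 5/9]] = [[-2, -4], [-6, 1]].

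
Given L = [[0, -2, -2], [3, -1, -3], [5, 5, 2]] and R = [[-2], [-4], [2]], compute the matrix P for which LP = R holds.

P = [[3], [-5], [6]]

Since L multiplies P on the left, P = L⁻¹R.
det L = 2; the adjugate gives L⁻¹ = [[13/2, -3, 2], [-21/2, 5, -3], [10, -5, 3]].
P = L⁻¹R = [[13/2, -3, 2], [-21/2, 5, -3], [10, -5, 3]] · [[-2], [-4], [2]] = [[3], [-5], [6]].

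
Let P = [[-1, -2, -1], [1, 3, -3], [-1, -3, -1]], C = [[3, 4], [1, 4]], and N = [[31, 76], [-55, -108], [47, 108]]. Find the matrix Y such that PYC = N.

Y = [[1, -4], [-4, -4], [1, -1]]

Y = P⁻¹NC⁻¹ (apply P⁻¹ on the left and C⁻¹ on the right).
det P = 4; the adjugate gives P⁻¹ = [[-3, 1/4, 9/4], [1, 0, -1], [0, -1/4, -1/4]].
C has determinant 8; C⁻¹ = [[1/2, -1/2], [-1/8, 3/8]].
P⁻¹N = [[-1, -12], [-16, -32], [2, 0]].
Y = (P⁻¹N)C⁻¹ = [[1, -4], [-4, -4], [1, -1]].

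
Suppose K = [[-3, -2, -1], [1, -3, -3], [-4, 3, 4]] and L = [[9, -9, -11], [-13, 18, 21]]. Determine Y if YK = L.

Since K sits to the right of Y, Y = LK⁻¹.
det K = 2; the adjugate gives K⁻¹ = [[-3/2, 5/2, 3/2], [4, -8, -5], [-9/2, 17/2, 11/2]].
Y = LK⁻¹ = [[9, -9, -11], [-13, 18, 21]] · [[-3/2, 5/2, 3/2], [4, -8, -5], [-9/2, 17/2, 11/2]] = [[0, 1, -2], [-3, 2, 6]].

Y = [[0, 1, -2], [-3, 2, 6]]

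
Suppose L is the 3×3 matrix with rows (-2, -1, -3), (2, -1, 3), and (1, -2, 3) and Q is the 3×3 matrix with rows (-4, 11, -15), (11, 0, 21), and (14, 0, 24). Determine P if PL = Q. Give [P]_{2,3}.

3

L is on the right of P, so right-multiply by L⁻¹: P = QL⁻¹.
det L = 6; the adjugate gives L⁻¹ = [[1/2, 3/2, -1], [-1/2, -1/2, 0], [-1/2, -5/6, 2/3]].
P = QL⁻¹ = [[-4, 11, -15], [11, 0, 21], [14, 0, 24]] · [[1/2, 3/2, -1], [-1/2, -1/2, 0], [-1/2, -5/6, 2/3]] = [[0, 1, -6], [-5, -1, 3], [-5, 1, 2]].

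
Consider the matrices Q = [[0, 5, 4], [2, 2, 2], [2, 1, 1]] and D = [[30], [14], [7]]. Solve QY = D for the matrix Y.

Y = [[0], [2], [5]]

Since Q multiplies Y on the left, Y = Q⁻¹D.
Q has determinant 2; Q⁻¹ = [[0, -1/2, 1], [1, -4, 4], [-1, 5, -5]].
Y = Q⁻¹D = [[0, -1/2, 1], [1, -4, 4], [-1, 5, -5]] · [[30], [14], [7]] = [[0], [2], [5]].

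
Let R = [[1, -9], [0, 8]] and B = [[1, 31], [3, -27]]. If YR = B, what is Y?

Right-multiplying both sides by R⁻¹ gives Y = BR⁻¹.
R has determinant 8; R⁻¹ = [[1, 9/8], [0, 1/8]].
Y = BR⁻¹ = [[1, 31], [3, -27]] · [[1, 9/8], [0, 1/8]] = [[1, 5], [3, 0]].

Y = [[1, 5], [3, 0]]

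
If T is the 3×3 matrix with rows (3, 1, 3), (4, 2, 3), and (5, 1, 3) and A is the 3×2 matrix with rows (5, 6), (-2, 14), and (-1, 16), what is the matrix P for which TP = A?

Left-multiplying both sides by T⁻¹ gives P = T⁻¹A.
det T = -6; the adjugate gives T⁻¹ = [[-1/2, 0, 1/2], [-1/2, 1, -1/2], [1, -1/3, -1/3]].
P = T⁻¹A = [[-1/2, 0, 1/2], [-1/2, 1, -1/2], [1, -1/3, -1/3]] · [[5, 6], [-2, 14], [-1, 16]] = [[-3, 5], [-4, 3], [6, -4]].

P = [[-3, 5], [-4, 3], [6, -4]]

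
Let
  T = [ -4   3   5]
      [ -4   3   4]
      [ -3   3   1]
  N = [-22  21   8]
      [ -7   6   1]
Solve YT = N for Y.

Y = [[-2, 3, 6], [-4, 5, 1]]

Right-multiplying both sides by T⁻¹ gives Y = NT⁻¹.
T has determinant -3; T⁻¹ = [[3, -4, 1], [8/3, -11/3, 4/3], [1, -1, 0]].
Y = NT⁻¹ = [[-22, 21, 8], [-7, 6, 1]] · [[3, -4, 1], [8/3, -11/3, 4/3], [1, -1, 0]] = [[-2, 3, 6], [-4, 5, 1]].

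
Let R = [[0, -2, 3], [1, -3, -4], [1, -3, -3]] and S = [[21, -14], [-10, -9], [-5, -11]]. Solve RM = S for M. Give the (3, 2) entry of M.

Since R multiplies M on the left, M = R⁻¹S.
det R = 2, so R⁻¹ = [[-3/2, -15/2, 17/2], [-1/2, -3/2, 3/2], [0, -1, 1]].
M = R⁻¹S = [[-3/2, -15/2, 17/2], [-1/2, -3/2, 3/2], [0, -1, 1]] · [[21, -14], [-10, -9], [-5, -11]] = [[1, -5], [-3, 4], [5, -2]].

-2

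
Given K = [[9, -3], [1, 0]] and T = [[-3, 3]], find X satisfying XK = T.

K is on the right of X, so right-multiply by K⁻¹: X = TK⁻¹.
det K = 3, so K⁻¹ = [[0, 1], [-1/3, 3]].
X = TK⁻¹ = [[-3, 3]] · [[0, 1], [-1/3, 3]] = [[-1, 6]].

X = [[-1, 6]]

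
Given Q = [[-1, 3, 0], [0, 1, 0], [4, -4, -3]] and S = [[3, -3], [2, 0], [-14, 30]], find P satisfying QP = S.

P = [[3, 3], [2, 0], [6, -6]]

Left-multiplying both sides by Q⁻¹ gives P = Q⁻¹S.
Q has determinant 3; Q⁻¹ = [[-1, 3, 0], [0, 1, 0], [-4/3, 8/3, -1/3]].
P = Q⁻¹S = [[-1, 3, 0], [0, 1, 0], [-4/3, 8/3, -1/3]] · [[3, -3], [2, 0], [-14, 30]] = [[3, 3], [2, 0], [6, -6]].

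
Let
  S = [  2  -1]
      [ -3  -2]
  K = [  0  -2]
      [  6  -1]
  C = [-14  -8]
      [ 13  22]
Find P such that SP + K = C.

P = [[-5, -5], [4, -4]]

SP = C − K = [[-14, -6], [7, 23]].
Left-multiplying both sides by S⁻¹ gives P = S⁻¹(C − K).
S has determinant -7; S⁻¹ = [[2/7, -1/7], [-3/7, -2/7]].
P = S⁻¹(C − K) = [[-5, -5], [4, -4]].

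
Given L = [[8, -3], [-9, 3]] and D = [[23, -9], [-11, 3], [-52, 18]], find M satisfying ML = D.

M = [[4, 1], [2, 3], [-2, 4]]

Right-multiplying both sides by L⁻¹ gives M = DL⁻¹.
det L = -3, so L⁻¹ = [[-1, -1], [-3, -8/3]].
M = DL⁻¹ = [[23, -9], [-11, 3], [-52, 18]] · [[-1, -1], [-3, -8/3]] = [[4, 1], [2, 3], [-2, 4]].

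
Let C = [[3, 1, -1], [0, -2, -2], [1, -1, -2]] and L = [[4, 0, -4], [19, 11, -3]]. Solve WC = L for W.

W = [[0, -2, 4], [5, -5, 4]]

Since C sits to the right of W, W = LC⁻¹.
det C = 2, so C⁻¹ = [[1, 3/2, -2], [-1, -5/2, 3], [1, 2, -3]].
W = LC⁻¹ = [[4, 0, -4], [19, 11, -3]] · [[1, 3/2, -2], [-1, -5/2, 3], [1, 2, -3]] = [[0, -2, 4], [5, -5, 4]].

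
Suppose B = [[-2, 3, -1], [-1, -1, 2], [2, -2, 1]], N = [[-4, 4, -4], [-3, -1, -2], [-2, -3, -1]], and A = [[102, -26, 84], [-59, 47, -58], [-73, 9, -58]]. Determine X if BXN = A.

Left-multiply by B⁻¹ and right-multiply by N⁻¹: X = B⁻¹AN⁻¹.
det B = 5, so B⁻¹ = [[3/5, -1/5, 1], [1, 0, 1], [4/5, 2/5, 1]].
N has determinant -4; N⁻¹ = [[5/4, -4, 3], [-1/4, 1, -1], [-7/4, 5, -4]].
B⁻¹A = [[0, -16, 4], [29, -17, 26], [-15, 7, -14]].
X = (B⁻¹A)N⁻¹ = [[-3, 4, 0], [-5, -3, 0], [4, -3, 4]].

X = [[-3, 4, 0], [-5, -3, 0], [4, -3, 4]]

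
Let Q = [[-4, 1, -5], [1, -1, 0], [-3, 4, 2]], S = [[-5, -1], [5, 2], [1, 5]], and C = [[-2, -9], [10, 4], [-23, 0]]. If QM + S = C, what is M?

QM = C − S = [[3, -8], [5, 2], [-24, -5]].
Since Q multiplies M on the left, M = Q⁻¹(C − S).
Q has determinant 1; Q⁻¹ = [[-2, -22, -5], [-2, -23, -5], [1, 13, 3]].
M = Q⁻¹(C − S) = [[4, -3], [-1, -5], [-4, 3]].

M = [[4, -3], [-1, -5], [-4, 3]]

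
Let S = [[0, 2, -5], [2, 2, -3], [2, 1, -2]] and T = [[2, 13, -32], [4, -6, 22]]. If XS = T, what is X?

X = [[6, 0, 1], [-6, 4, -2]]

S is on the right of X, so right-multiply by S⁻¹: X = TS⁻¹.
det S = 6; the adjugate gives S⁻¹ = [[-1/6, -1/6, 2/3], [-1/3, 5/3, -5/3], [-1/3, 2/3, -2/3]].
X = TS⁻¹ = [[2, 13, -32], [4, -6, 22]] · [[-1/6, -1/6, 2/3], [-1/3, 5/3, -5/3], [-1/3, 2/3, -2/3]] = [[6, 0, 1], [-6, 4, -2]].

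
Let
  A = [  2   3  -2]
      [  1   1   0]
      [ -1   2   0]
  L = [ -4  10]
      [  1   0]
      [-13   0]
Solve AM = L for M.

M = [[5, 0], [-4, 0], [1, -5]]

A is on the left of M, so left-multiply by A⁻¹: M = A⁻¹L.
A has determinant -6; A⁻¹ = [[0, 2/3, -1/3], [0, 1/3, 1/3], [-1/2, 7/6, 1/6]].
M = A⁻¹L = [[0, 2/3, -1/3], [0, 1/3, 1/3], [-1/2, 7/6, 1/6]] · [[-4, 10], [1, 0], [-13, 0]] = [[5, 0], [-4, 0], [1, -5]].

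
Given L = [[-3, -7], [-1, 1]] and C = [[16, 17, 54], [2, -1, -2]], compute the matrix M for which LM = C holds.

M = [[-3, -1, -4], [-1, -2, -6]]

L is on the left of M, so left-multiply by L⁻¹: M = L⁻¹C.
L has determinant -10; L⁻¹ = [[-1/10, -7/10], [-1/10, 3/10]].
M = L⁻¹C = [[-1/10, -7/10], [-1/10, 3/10]] · [[16, 17, 54], [2, -1, -2]] = [[-3, -1, -4], [-1, -2, -6]].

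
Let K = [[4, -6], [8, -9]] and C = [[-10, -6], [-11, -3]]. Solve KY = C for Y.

K is on the left of Y, so left-multiply by K⁻¹: Y = K⁻¹C.
det K = 12, so K⁻¹ = [[-3/4, 1/2], [-2/3, 1/3]].
Y = K⁻¹C = [[-3/4, 1/2], [-2/3, 1/3]] · [[-10, -6], [-11, -3]] = [[2, 3], [3, 3]].

Y = [[2, 3], [3, 3]]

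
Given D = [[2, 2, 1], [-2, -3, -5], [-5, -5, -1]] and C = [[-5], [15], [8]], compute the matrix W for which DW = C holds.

W = [[-3], [2], [-3]]

Since D multiplies W on the left, W = D⁻¹C.
det D = -3, so D⁻¹ = [[22/3, 1, 7/3], [-23/3, -1, -8/3], [5/3, 0, 2/3]].
W = D⁻¹C = [[22/3, 1, 7/3], [-23/3, -1, -8/3], [5/3, 0, 2/3]] · [[-5], [15], [8]] = [[-3], [2], [-3]].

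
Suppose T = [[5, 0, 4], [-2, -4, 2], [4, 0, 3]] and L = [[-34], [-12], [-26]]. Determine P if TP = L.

Left-multiplying both sides by T⁻¹ gives P = T⁻¹L.
det T = 4; the adjugate gives T⁻¹ = [[-3, 0, 4], [7/2, -1/4, -9/2], [4, 0, -5]].
P = T⁻¹L = [[-3, 0, 4], [7/2, -1/4, -9/2], [4, 0, -5]] · [[-34], [-12], [-26]] = [[-2], [1], [-6]].

P = [[-2], [1], [-6]]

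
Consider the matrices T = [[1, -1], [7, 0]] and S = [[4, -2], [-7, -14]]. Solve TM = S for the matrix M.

M = [[-1, -2], [-5, 0]]

T is on the left of M, so left-multiply by T⁻¹: M = T⁻¹S.
det T = 7, so T⁻¹ = [[0, 1/7], [-1, 1/7]].
M = T⁻¹S = [[0, 1/7], [-1, 1/7]] · [[4, -2], [-7, -14]] = [[-1, -2], [-5, 0]].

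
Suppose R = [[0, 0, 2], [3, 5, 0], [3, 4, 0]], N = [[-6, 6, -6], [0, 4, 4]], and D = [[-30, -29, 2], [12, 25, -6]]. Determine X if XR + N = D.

X = [[4, -3, -5], [-5, 5, -1]]

XR = D − N = [[-24, -35, 8], [12, 21, -10]].
R is on the right of X, so right-multiply by R⁻¹: X = (D − N)R⁻¹.
det R = -6; the adjugate gives R⁻¹ = [[0, -4/3, 5/3], [0, 1, -1], [1/2, 0, 0]].
X = (D − N)R⁻¹ = [[4, -3, -5], [-5, 5, -1]].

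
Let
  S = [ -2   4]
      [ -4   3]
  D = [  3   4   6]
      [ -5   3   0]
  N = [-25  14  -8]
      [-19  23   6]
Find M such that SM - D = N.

SM = N + D = [[-22, 18, -2], [-24, 26, 6]].
S is on the left of M, so left-multiply by S⁻¹: M = S⁻¹(N + D).
det S = 10; the adjugate gives S⁻¹ = [[3/10, -2/5], [2/5, -1/5]].
M = S⁻¹(N + D) = [[3, -5, -3], [-4, 2, -2]].

M = [[3, -5, -3], [-4, 2, -2]]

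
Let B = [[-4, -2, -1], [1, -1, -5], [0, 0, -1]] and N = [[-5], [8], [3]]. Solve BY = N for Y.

Left-multiplying both sides by B⁻¹ gives Y = B⁻¹N.
det B = -6, so B⁻¹ = [[-1/6, 1/3, -3/2], [-1/6, -2/3, 7/2], [0, 0, -1]].
Y = B⁻¹N = [[-1/6, 1/3, -3/2], [-1/6, -2/3, 7/2], [0, 0, -1]] · [[-5], [8], [3]] = [[-1], [6], [-3]].

Y = [[-1], [6], [-3]]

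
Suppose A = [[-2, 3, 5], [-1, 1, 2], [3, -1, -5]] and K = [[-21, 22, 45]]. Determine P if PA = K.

P = [[5, 5, -2]]

Right-multiplying both sides by A⁻¹ gives P = KA⁻¹.
A has determinant -1; A⁻¹ = [[3, -10, -1], [-1, 5, 1], [2, -7, -1]].
P = KA⁻¹ = [[-21, 22, 45]] · [[3, -10, -1], [-1, 5, 1], [2, -7, -1]] = [[5, 5, -2]].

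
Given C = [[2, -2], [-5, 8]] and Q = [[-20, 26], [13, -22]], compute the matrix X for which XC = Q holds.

Since C sits to the right of X, X = QC⁻¹.
C has determinant 6; C⁻¹ = [[4/3, 1/3], [5/6, 1/3]].
X = QC⁻¹ = [[-20, 26], [13, -22]] · [[4/3, 1/3], [5/6, 1/3]] = [[-5, 2], [-1, -3]].

X = [[-5, 2], [-1, -3]]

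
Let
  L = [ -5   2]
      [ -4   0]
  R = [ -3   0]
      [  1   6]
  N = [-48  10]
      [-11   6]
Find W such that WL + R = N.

W = [[5, 5], [0, 3]]

WL = N − R = [[-45, 10], [-12, 0]].
L is on the right of W, so right-multiply by L⁻¹: W = (N − R)L⁻¹.
det L = 8, so L⁻¹ = [[0, -1/4], [1/2, -5/8]].
W = (N − R)L⁻¹ = [[5, 5], [0, 3]].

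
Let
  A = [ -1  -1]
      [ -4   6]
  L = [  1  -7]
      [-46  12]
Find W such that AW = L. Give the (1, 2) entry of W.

3

Left-multiplying both sides by A⁻¹ gives W = A⁻¹L.
det A = -10, so A⁻¹ = [[-3/5, -1/10], [-2/5, 1/10]].
W = A⁻¹L = [[-3/5, -1/10], [-2/5, 1/10]] · [[1, -7], [-46, 12]] = [[4, 3], [-5, 4]].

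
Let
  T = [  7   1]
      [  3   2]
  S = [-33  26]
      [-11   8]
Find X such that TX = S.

X = [[-5, 4], [2, -2]]

Since T multiplies X on the left, X = T⁻¹S.
det T = 11, so T⁻¹ = [[2/11, -1/11], [-3/11, 7/11]].
X = T⁻¹S = [[2/11, -1/11], [-3/11, 7/11]] · [[-33, 26], [-11, 8]] = [[-5, 4], [2, -2]].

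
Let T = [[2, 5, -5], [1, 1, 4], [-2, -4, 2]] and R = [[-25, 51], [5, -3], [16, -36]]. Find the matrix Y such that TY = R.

Y = [[0, 3], [-3, 6], [2, -3]]

Left-multiplying both sides by T⁻¹ gives Y = T⁻¹R.
det T = -4; the adjugate gives T⁻¹ = [[-9/2, -5/2, -25/4], [5/2, 3/2, 13/4], [1/2, 1/2, 3/4]].
Y = T⁻¹R = [[-9/2, -5/2, -25/4], [5/2, 3/2, 13/4], [1/2, 1/2, 3/4]] · [[-25, 51], [5, -3], [16, -36]] = [[0, 3], [-3, 6], [2, -3]].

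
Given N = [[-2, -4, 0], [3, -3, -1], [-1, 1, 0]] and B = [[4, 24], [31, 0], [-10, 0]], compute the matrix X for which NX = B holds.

X = [[6, -4], [-4, -4], [-1, 0]]

Since N multiplies X on the left, X = N⁻¹B.
det N = -6, so N⁻¹ = [[-1/6, 0, -2/3], [-1/6, 0, 1/3], [0, -1, -3]].
X = N⁻¹B = [[-1/6, 0, -2/3], [-1/6, 0, 1/3], [0, -1, -3]] · [[4, 24], [31, 0], [-10, 0]] = [[6, -4], [-4, -4], [-1, 0]].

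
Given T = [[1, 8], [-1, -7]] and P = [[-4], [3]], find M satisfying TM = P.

M = [[4], [-1]]

Left-multiplying both sides by T⁻¹ gives M = T⁻¹P.
det T = 1, so T⁻¹ = [[-7, -8], [1, 1]].
M = T⁻¹P = [[-7, -8], [1, 1]] · [[-4], [3]] = [[4], [-1]].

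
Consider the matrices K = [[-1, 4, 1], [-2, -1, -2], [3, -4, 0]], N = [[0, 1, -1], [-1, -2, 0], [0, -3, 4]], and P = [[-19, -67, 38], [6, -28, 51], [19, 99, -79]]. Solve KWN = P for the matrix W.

W = [[1, -1, -2], [-1, 4, 3], [3, 2, -5]]

Isolating W: multiply by K⁻¹ from the left and N⁻¹ from the right, so W = K⁻¹PN⁻¹.
det K = -5, so K⁻¹ = [[8/5, 4/5, 7/5], [6/5, 3/5, 4/5], [-11/5, -8/5, -9/5]].
det N = 1; the adjugate gives N⁻¹ = [[-8, -1, -2], [4, 0, 1], [3, 0, 1]].
K⁻¹P = [[1, 9, -9], [-4, -18, 13], [-2, 14, -23]].
W = (K⁻¹P)N⁻¹ = [[1, -1, -2], [-1, 4, 3], [3, 2, -5]].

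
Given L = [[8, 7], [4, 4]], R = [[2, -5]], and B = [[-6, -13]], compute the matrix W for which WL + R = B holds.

W = [[0, -2]]

WL = B − R = [[-8, -8]].
Since L sits to the right of W, W = (B − R)L⁻¹.
det L = 4; the adjugate gives L⁻¹ = [[1, -7/4], [-1, 2]].
W = (B − R)L⁻¹ = [[0, -2]].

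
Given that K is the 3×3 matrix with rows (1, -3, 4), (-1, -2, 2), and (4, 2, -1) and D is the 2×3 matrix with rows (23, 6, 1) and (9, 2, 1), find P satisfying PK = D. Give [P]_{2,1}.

Since K sits to the right of P, P = DK⁻¹.
det K = 1; the adjugate gives K⁻¹ = [[-2, 5, 2], [7, -17, -6], [6, -14, -5]].
P = DK⁻¹ = [[23, 6, 1], [9, 2, 1]] · [[-2, 5, 2], [7, -17, -6], [6, -14, -5]] = [[2, -1, 5], [2, -3, 1]].

2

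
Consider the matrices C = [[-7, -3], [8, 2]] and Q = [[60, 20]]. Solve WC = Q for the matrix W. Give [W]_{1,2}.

4

C is on the right of W, so right-multiply by C⁻¹: W = QC⁻¹.
det C = 10; the adjugate gives C⁻¹ = [[1/5, 3/10], [-4/5, -7/10]].
W = QC⁻¹ = [[60, 20]] · [[1/5, 3/10], [-4/5, -7/10]] = [[-4, 4]].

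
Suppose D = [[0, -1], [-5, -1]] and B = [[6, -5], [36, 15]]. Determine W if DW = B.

W = [[-6, -4], [-6, 5]]

Left-multiplying both sides by D⁻¹ gives W = D⁻¹B.
det D = -5; the adjugate gives D⁻¹ = [[1/5, -1/5], [-1, 0]].
W = D⁻¹B = [[1/5, -1/5], [-1, 0]] · [[6, -5], [36, 15]] = [[-6, -4], [-6, 5]].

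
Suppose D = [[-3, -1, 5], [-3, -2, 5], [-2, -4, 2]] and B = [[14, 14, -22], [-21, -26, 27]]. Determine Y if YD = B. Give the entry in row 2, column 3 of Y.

6

Right-multiplying both sides by D⁻¹ gives Y = BD⁻¹.
D has determinant -4; D⁻¹ = [[-4, 9/2, -5/4], [1, -1, 0], [-2, 5/2, -3/4]].
Y = BD⁻¹ = [[14, 14, -22], [-21, -26, 27]] · [[-4, 9/2, -5/4], [1, -1, 0], [-2, 5/2, -3/4]] = [[2, -6, -1], [4, -1, 6]].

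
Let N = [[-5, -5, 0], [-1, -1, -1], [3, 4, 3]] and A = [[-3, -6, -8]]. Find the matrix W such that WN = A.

W = [[-1, -1, -3]]

Right-multiplying both sides by N⁻¹ gives W = AN⁻¹.
det N = -5; the adjugate gives N⁻¹ = [[-1/5, -3, -1], [0, 3, 1], [1/5, -1, 0]].
W = AN⁻¹ = [[-3, -6, -8]] · [[-1/5, -3, -1], [0, 3, 1], [1/5, -1, 0]] = [[-1, -1, -3]].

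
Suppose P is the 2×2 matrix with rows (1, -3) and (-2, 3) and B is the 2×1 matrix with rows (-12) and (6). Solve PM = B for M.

M = [[6], [6]]

P is on the left of M, so left-multiply by P⁻¹: M = P⁻¹B.
P has determinant -3; P⁻¹ = [[-1, -1], [-2/3, -1/3]].
M = P⁻¹B = [[-1, -1], [-2/3, -1/3]] · [[-12], [6]] = [[6], [6]].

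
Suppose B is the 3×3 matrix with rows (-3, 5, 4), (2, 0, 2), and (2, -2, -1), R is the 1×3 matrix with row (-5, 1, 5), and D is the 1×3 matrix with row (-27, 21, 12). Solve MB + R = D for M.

MB = D − R = [[-22, 20, 7]].
Since B sits to the right of M, M = (D − R)B⁻¹.
B has determinant 2; B⁻¹ = [[2, -3/2, 5], [3, -5/2, 7], [-2, 2, -5]].
M = (D − R)B⁻¹ = [[2, -3, -5]].

M = [[2, -3, -5]]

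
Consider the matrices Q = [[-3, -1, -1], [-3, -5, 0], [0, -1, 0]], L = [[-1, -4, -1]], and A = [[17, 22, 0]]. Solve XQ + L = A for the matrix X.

X = [[-1, -5, 0]]

XQ = A − L = [[18, 26, 1]].
Right-multiplying both sides by Q⁻¹ gives X = (A − L)Q⁻¹.
det Q = -3; the adjugate gives Q⁻¹ = [[0, -1/3, 5/3], [0, 0, -1], [-1, 1, -4]].
X = (A − L)Q⁻¹ = [[-1, -5, 0]].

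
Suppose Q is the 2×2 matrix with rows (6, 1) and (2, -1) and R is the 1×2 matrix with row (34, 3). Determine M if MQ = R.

M = [[5, 2]]

Since Q sits to the right of M, M = RQ⁻¹.
Q has determinant -8; Q⁻¹ = [[1/8, 1/8], [1/4, -3/4]].
M = RQ⁻¹ = [[34, 3]] · [[1/8, 1/8], [1/4, -3/4]] = [[5, 2]].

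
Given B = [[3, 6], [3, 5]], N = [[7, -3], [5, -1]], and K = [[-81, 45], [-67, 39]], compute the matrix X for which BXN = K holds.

X = [[-2, 3], [-2, 0]]

Isolating X: multiply by B⁻¹ from the left and N⁻¹ from the right, so X = B⁻¹KN⁻¹.
det B = -3; the adjugate gives B⁻¹ = [[-5/3, 2], [1, -1]].
N has determinant 8; N⁻¹ = [[-1/8, 3/8], [-5/8, 7/8]].
B⁻¹K = [[1, 3], [-14, 6]].
X = (B⁻¹K)N⁻¹ = [[-2, 3], [-2, 0]].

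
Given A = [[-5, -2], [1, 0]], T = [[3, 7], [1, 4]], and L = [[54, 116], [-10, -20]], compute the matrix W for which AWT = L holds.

W = A⁻¹LT⁻¹ (apply A⁻¹ on the left and T⁻¹ on the right).
A has determinant 2; A⁻¹ = [[0, 1], [-1/2, -5/2]].
det T = 5; the adjugate gives T⁻¹ = [[4/5, -7/5], [-1/5, 3/5]].
A⁻¹L = [[-10, -20], [-2, -8]].
W = (A⁻¹L)T⁻¹ = [[-4, 2], [0, -2]].

W = [[-4, 2], [0, -2]]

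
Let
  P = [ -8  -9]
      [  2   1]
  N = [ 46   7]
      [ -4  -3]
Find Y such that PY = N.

Since P multiplies Y on the left, Y = P⁻¹N.
det P = 10, so P⁻¹ = [[1/10, 9/10], [-1/5, -4/5]].
Y = P⁻¹N = [[1/10, 9/10], [-1/5, -4/5]] · [[46, 7], [-4, -3]] = [[1, -2], [-6, 1]].

Y = [[1, -2], [-6, 1]]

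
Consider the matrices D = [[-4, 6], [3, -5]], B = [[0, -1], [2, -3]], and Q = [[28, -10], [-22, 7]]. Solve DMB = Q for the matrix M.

M = D⁻¹QB⁻¹ (apply D⁻¹ on the left and B⁻¹ on the right).
det D = 2, so D⁻¹ = [[-5/2, -3], [-3/2, -2]].
det B = 2; the adjugate gives B⁻¹ = [[-3/2, 1/2], [-1, 0]].
D⁻¹Q = [[-4, 4], [2, 1]].
M = (D⁻¹Q)B⁻¹ = [[2, -2], [-4, 1]].

M = [[2, -2], [-4, 1]]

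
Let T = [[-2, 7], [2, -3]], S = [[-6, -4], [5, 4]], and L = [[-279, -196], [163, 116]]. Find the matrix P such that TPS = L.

Isolating P: multiply by T⁻¹ from the left and S⁻¹ from the right, so P = T⁻¹LS⁻¹.
det T = -8, so T⁻¹ = [[3/8, 7/8], [1/4, 1/4]].
det S = -4; the adjugate gives S⁻¹ = [[-1, -1], [5/4, 3/2]].
T⁻¹L = [[38, 28], [-29, -20]].
P = (T⁻¹L)S⁻¹ = [[-3, 4], [4, -1]].

P = [[-3, 4], [4, -1]]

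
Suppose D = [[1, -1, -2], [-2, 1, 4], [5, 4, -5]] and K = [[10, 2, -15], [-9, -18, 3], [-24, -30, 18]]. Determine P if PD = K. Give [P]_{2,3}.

Right-multiplying both sides by D⁻¹ gives P = KD⁻¹.
det D = -5, so D⁻¹ = [[21/5, 13/5, 2/5], [-2, -1, 0], [13/5, 9/5, 1/5]].
P = KD⁻¹ = [[10, 2, -15], [-9, -18, 3], [-24, -30, 18]] · [[21/5, 13/5, 2/5], [-2, -1, 0], [13/5, 9/5, 1/5]] = [[-1, -3, 1], [6, 0, -3], [6, 0, -6]].

-3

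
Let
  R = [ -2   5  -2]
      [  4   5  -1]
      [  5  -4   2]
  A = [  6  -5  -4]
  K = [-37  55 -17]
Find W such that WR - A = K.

W = [[5, 1, -5]]

WR = K + A = [[-31, 50, -21]].
Since R sits to the right of W, W = (K + A)R⁻¹.
det R = 5, so R⁻¹ = [[6/5, -2/5, 1], [-13/5, 6/5, -2], [-41/5, 17/5, -6]].
W = (K + A)R⁻¹ = [[5, 1, -5]].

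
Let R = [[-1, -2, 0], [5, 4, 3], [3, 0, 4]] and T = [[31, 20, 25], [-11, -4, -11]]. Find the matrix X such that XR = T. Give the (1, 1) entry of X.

R is on the right of X, so right-multiply by R⁻¹: X = TR⁻¹.
det R = 6; the adjugate gives R⁻¹ = [[8/3, 4/3, -1], [-11/6, -2/3, 1/2], [-2, -1, 1]].
X = TR⁻¹ = [[31, 20, 25], [-11, -4, -11]] · [[8/3, 4/3, -1], [-11/6, -2/3, 1/2], [-2, -1, 1]] = [[-4, 3, 4], [0, -1, -2]].

-4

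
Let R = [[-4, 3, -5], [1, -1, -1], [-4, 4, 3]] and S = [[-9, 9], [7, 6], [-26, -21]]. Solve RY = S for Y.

R is on the left of Y, so left-multiply by R⁻¹: Y = R⁻¹S.
R has determinant -1; R⁻¹ = [[-1, 29, 8], [-1, 32, 9], [0, -4, -1]].
Y = R⁻¹S = [[-1, 29, 8], [-1, 32, 9], [0, -4, -1]] · [[-9, 9], [7, 6], [-26, -21]] = [[4, -3], [-1, -6], [-2, -3]].

Y = [[4, -3], [-1, -6], [-2, -3]]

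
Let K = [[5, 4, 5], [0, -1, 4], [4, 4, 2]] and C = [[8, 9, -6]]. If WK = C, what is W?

W = [[4, -5, -3]]

Since K sits to the right of W, W = CK⁻¹.
K has determinant -6; K⁻¹ = [[3, -2, -7/2], [-8/3, 5/3, 10/3], [-2/3, 2/3, 5/6]].
W = CK⁻¹ = [[8, 9, -6]] · [[3, -2, -7/2], [-8/3, 5/3, 10/3], [-2/3, 2/3, 5/6]] = [[4, -5, -3]].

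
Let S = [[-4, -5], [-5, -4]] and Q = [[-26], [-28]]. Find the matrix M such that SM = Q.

M = [[4], [2]]

Since S multiplies M on the left, M = S⁻¹Q.
det S = -9, so S⁻¹ = [[4/9, -5/9], [-5/9, 4/9]].
M = S⁻¹Q = [[4/9, -5/9], [-5/9, 4/9]] · [[-26], [-28]] = [[4], [2]].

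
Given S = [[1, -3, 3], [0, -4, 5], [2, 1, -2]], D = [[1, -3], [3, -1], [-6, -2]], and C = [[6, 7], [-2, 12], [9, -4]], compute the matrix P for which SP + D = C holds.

P = [[5, 1], [-5, -2], [-5, 1]]

SP = C − D = [[5, 10], [-5, 13], [15, -2]].
S is on the left of P, so left-multiply by S⁻¹: P = S⁻¹(C − D).
S has determinant -3; S⁻¹ = [[-1, 1, 1], [-10/3, 8/3, 5/3], [-8/3, 7/3, 4/3]].
P = S⁻¹(C − D) = [[5, 1], [-5, -2], [-5, 1]].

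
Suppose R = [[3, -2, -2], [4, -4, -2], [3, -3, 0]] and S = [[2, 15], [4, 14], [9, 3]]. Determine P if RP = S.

P = [[4, 3], [1, 2], [4, -5]]

Left-multiplying both sides by R⁻¹ gives P = R⁻¹S.
det R = -6; the adjugate gives R⁻¹ = [[1, -1, 2/3], [1, -1, 1/3], [0, -1/2, 2/3]].
P = R⁻¹S = [[1, -1, 2/3], [1, -1, 1/3], [0, -1/2, 2/3]] · [[2, 15], [4, 14], [9, 3]] = [[4, 3], [1, 2], [4, -5]].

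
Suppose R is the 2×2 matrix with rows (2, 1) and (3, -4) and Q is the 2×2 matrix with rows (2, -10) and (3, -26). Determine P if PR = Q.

R is on the right of P, so right-multiply by R⁻¹: P = QR⁻¹.
R has determinant -11; R⁻¹ = [[4/11, 1/11], [3/11, -2/11]].
P = QR⁻¹ = [[2, -10], [3, -26]] · [[4/11, 1/11], [3/11, -2/11]] = [[-2, 2], [-6, 5]].

P = [[-2, 2], [-6, 5]]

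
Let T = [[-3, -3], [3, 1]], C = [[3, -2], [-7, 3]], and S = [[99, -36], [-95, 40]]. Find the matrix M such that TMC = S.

M = [[-1, 4], [4, 2]]

Isolating M: multiply by T⁻¹ from the left and C⁻¹ from the right, so M = T⁻¹SC⁻¹.
det T = 6, so T⁻¹ = [[1/6, 1/2], [-1/2, -1/2]].
det C = -5, so C⁻¹ = [[-3/5, -2/5], [-7/5, -3/5]].
T⁻¹S = [[-31, 14], [-2, -2]].
M = (T⁻¹S)C⁻¹ = [[-1, 4], [4, 2]].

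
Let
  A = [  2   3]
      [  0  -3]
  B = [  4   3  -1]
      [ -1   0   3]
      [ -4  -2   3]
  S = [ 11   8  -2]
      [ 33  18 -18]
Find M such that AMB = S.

M = A⁻¹SB⁻¹ (apply A⁻¹ on the left and B⁻¹ on the right).
det A = -6; the adjugate gives A⁻¹ = [[1/2, 1/2], [0, -1/3]].
det B = -5; the adjugate gives B⁻¹ = [[-6/5, 7/5, -9/5], [9/5, -8/5, 11/5], [-2/5, 4/5, -3/5]].
A⁻¹S = [[22, 13, -10], [-11, -6, 6]].
M = (A⁻¹S)B⁻¹ = [[1, 2, -5], [0, -1, 3]].

M = [[1, 2, -5], [0, -1, 3]]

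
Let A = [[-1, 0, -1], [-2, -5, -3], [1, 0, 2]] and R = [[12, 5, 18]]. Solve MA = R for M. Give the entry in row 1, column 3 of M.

Right-multiplying both sides by A⁻¹ gives M = RA⁻¹.
det A = 5; the adjugate gives A⁻¹ = [[-2, 0, -1], [1/5, -1/5, -1/5], [1, 0, 1]].
M = RA⁻¹ = [[12, 5, 18]] · [[-2, 0, -1], [1/5, -1/5, -1/5], [1, 0, 1]] = [[-5, -1, 5]].

5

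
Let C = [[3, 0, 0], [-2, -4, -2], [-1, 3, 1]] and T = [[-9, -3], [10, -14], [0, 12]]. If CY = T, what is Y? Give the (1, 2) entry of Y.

Since C multiplies Y on the left, Y = C⁻¹T.
det C = 6; the adjugate gives C⁻¹ = [[1/3, 0, 0], [2/3, 1/2, 1], [-5/3, -3/2, -2]].
Y = C⁻¹T = [[1/3, 0, 0], [2/3, 1/2, 1], [-5/3, -3/2, -2]] · [[-9, -3], [10, -14], [0, 12]] = [[-3, -1], [-1, 3], [0, 2]].

-1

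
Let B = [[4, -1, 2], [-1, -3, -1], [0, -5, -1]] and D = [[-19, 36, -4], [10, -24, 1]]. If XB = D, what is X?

X = [[-6, -5, -3], [3, 2, 3]]

B is on the right of X, so right-multiply by B⁻¹: X = DB⁻¹.
det B = 3; the adjugate gives B⁻¹ = [[-2/3, -11/3, 7/3], [-1/3, -4/3, 2/3], [5/3, 20/3, -13/3]].
X = DB⁻¹ = [[-19, 36, -4], [10, -24, 1]] · [[-2/3, -11/3, 7/3], [-1/3, -4/3, 2/3], [5/3, 20/3, -13/3]] = [[-6, -5, -3], [3, 2, 3]].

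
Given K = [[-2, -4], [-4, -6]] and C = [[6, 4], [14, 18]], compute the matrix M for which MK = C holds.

K is on the right of M, so right-multiply by K⁻¹: M = CK⁻¹.
K has determinant -4; K⁻¹ = [[3/2, -1], [-1, 1/2]].
M = CK⁻¹ = [[6, 4], [14, 18]] · [[3/2, -1], [-1, 1/2]] = [[5, -4], [3, -5]].

M = [[5, -4], [3, -5]]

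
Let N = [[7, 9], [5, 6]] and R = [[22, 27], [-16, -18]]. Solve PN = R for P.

N is on the right of P, so right-multiply by N⁻¹: P = RN⁻¹.
det N = -3; the adjugate gives N⁻¹ = [[-2, 3], [5/3, -7/3]].
P = RN⁻¹ = [[22, 27], [-16, -18]] · [[-2, 3], [5/3, -7/3]] = [[1, 3], [2, -6]].

P = [[1, 3], [2, -6]]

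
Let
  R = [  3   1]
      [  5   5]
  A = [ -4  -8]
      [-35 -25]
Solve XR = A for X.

X = [[2, -2], [-5, -4]]

Right-multiplying both sides by R⁻¹ gives X = AR⁻¹.
det R = 10; the adjugate gives R⁻¹ = [[1/2, -1/10], [-1/2, 3/10]].
X = AR⁻¹ = [[-4, -8], [-35, -25]] · [[1/2, -1/10], [-1/2, 3/10]] = [[2, -2], [-5, -4]].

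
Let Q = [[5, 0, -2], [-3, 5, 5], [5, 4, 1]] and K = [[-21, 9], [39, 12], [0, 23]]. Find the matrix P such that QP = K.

P = [[-3, 1], [3, 5], [3, -2]]

Since Q multiplies P on the left, P = Q⁻¹K.
det Q = -1; the adjugate gives Q⁻¹ = [[15, 8, -10], [-28, -15, 19], [37, 20, -25]].
P = Q⁻¹K = [[15, 8, -10], [-28, -15, 19], [37, 20, -25]] · [[-21, 9], [39, 12], [0, 23]] = [[-3, 1], [3, 5], [3, -2]].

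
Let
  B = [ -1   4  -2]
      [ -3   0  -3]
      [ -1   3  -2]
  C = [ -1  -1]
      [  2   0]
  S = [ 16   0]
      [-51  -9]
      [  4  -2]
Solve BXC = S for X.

X = B⁻¹SC⁻¹ (apply B⁻¹ on the left and C⁻¹ on the right).
det B = -3; the adjugate gives B⁻¹ = [[-3, -2/3, 4], [1, 0, -1], [3, 1/3, -4]].
det C = 2; the adjugate gives C⁻¹ = [[0, 1/2], [-1, -1/2]].
B⁻¹S = [[2, -2], [12, 2], [15, 5]].
X = (B⁻¹S)C⁻¹ = [[2, 2], [-2, 5], [-5, 5]].

X = [[2, 2], [-2, 5], [-5, 5]]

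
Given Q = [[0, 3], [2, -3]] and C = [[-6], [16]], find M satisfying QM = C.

M = [[5], [-2]]

Q is on the left of M, so left-multiply by Q⁻¹: M = Q⁻¹C.
Q has determinant -6; Q⁻¹ = [[1/2, 1/2], [1/3, 0]].
M = Q⁻¹C = [[1/2, 1/2], [1/3, 0]] · [[-6], [16]] = [[5], [-2]].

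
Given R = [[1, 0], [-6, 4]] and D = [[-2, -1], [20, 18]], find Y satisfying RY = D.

Left-multiplying both sides by R⁻¹ gives Y = R⁻¹D.
det R = 4, so R⁻¹ = [[1, 0], [3/2, 1/4]].
Y = R⁻¹D = [[1, 0], [3/2, 1/4]] · [[-2, -1], [20, 18]] = [[-2, -1], [2, 3]].

Y = [[-2, -1], [2, 3]]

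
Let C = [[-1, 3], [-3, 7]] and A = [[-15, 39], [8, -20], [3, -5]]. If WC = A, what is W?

C is on the right of W, so right-multiply by C⁻¹: W = AC⁻¹.
det C = 2; the adjugate gives C⁻¹ = [[7/2, -3/2], [3/2, -1/2]].
W = AC⁻¹ = [[-15, 39], [8, -20], [3, -5]] · [[7/2, -3/2], [3/2, -1/2]] = [[6, 3], [-2, -2], [3, -2]].

W = [[6, 3], [-2, -2], [3, -2]]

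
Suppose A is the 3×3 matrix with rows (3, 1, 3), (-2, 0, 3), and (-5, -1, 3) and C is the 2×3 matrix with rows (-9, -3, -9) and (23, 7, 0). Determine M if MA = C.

A is on the right of M, so right-multiply by A⁻¹: M = CA⁻¹.
det A = 6, so A⁻¹ = [[1/2, -1, 1/2], [-3/2, 4, -5/2], [1/3, -1/3, 1/3]].
M = CA⁻¹ = [[-9, -3, -9], [23, 7, 0]] · [[1/2, -1, 1/2], [-3/2, 4, -5/2], [1/3, -1/3, 1/3]] = [[-3, 0, 0], [1, 5, -6]].

M = [[-3, 0, 0], [1, 5, -6]]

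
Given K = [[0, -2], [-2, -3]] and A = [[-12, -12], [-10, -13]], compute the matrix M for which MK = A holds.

K is on the right of M, so right-multiply by K⁻¹: M = AK⁻¹.
K has determinant -4; K⁻¹ = [[3/4, -1/2], [-1/2, 0]].
M = AK⁻¹ = [[-12, -12], [-10, -13]] · [[3/4, -1/2], [-1/2, 0]] = [[-3, 6], [-1, 5]].

M = [[-3, 6], [-1, 5]]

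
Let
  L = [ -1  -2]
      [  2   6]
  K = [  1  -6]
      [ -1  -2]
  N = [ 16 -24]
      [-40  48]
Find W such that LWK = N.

W = [[-5, 3], [-1, 3]]

W = L⁻¹NK⁻¹ (apply L⁻¹ on the left and K⁻¹ on the right).
L has determinant -2; L⁻¹ = [[-3, -1], [1, 1/2]].
det K = -8, so K⁻¹ = [[1/4, -3/4], [-1/8, -1/8]].
L⁻¹N = [[-8, 24], [-4, 0]].
W = (L⁻¹N)K⁻¹ = [[-5, 3], [-1, 3]].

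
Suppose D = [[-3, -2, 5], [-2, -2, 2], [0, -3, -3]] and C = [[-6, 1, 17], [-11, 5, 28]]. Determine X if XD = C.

Right-multiplying both sides by D⁻¹ gives X = CD⁻¹.
D has determinant 6; D⁻¹ = [[2, -7/2, 1], [-1, 3/2, -2/3], [1, -3/2, 1/3]].
X = CD⁻¹ = [[-6, 1, 17], [-11, 5, 28]] · [[2, -7/2, 1], [-1, 3/2, -2/3], [1, -3/2, 1/3]] = [[4, -3, -1], [1, 4, -5]].

X = [[4, -3, -1], [1, 4, -5]]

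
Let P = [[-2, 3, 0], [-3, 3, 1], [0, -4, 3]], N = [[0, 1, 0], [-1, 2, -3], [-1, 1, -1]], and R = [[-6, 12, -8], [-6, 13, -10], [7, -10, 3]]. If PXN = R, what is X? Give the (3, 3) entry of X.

Isolating X: multiply by P⁻¹ from the left and N⁻¹ from the right, so X = P⁻¹RN⁻¹.
det P = 1, so P⁻¹ = [[13, -9, 3], [9, -6, 2], [12, -8, 3]].
det N = 2; the adjugate gives N⁻¹ = [[1/2, 1/2, -3/2], [1, 0, 0], [1/2, -1/2, 1/2]].
P⁻¹R = [[-3, 9, -5], [-4, 10, -6], [-3, 10, -7]].
X = (P⁻¹R)N⁻¹ = [[5, 1, 2], [5, 1, 3], [5, 2, 1]].

1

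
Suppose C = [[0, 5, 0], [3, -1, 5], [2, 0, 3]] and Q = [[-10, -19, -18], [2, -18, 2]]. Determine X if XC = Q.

X = [[-5, -6, 4], [-4, -2, 4]]

Since C sits to the right of X, X = QC⁻¹.
C has determinant 5; C⁻¹ = [[-3/5, -3, 5], [1/5, 0, 0], [2/5, 2, -3]].
X = QC⁻¹ = [[-10, -19, -18], [2, -18, 2]] · [[-3/5, -3, 5], [1/5, 0, 0], [2/5, 2, -3]] = [[-5, -6, 4], [-4, -2, 4]].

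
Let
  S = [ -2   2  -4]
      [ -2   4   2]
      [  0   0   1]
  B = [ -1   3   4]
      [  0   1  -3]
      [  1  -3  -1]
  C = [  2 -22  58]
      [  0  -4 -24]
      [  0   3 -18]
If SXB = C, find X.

X = S⁻¹CB⁻¹ (apply S⁻¹ on the left and B⁻¹ on the right).
det S = -4; the adjugate gives S⁻¹ = [[-1, 1/2, -5], [-1/2, 1/2, -3], [0, 0, 1]].
det B = -3; the adjugate gives B⁻¹ = [[10/3, 3, 13/3], [1, 1, 1], [1/3, 0, 1/3]].
S⁻¹C = [[-2, 5, 20], [-1, 0, 13], [0, 3, -18]].
X = (S⁻¹C)B⁻¹ = [[5, -1, 3], [1, -3, 0], [-3, 3, -3]].

X = [[5, -1, 3], [1, -3, 0], [-3, 3, -3]]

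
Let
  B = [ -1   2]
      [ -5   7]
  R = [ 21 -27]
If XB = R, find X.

B is on the right of X, so right-multiply by B⁻¹: X = RB⁻¹.
B has determinant 3; B⁻¹ = [[7/3, -2/3], [5/3, -1/3]].
X = RB⁻¹ = [[21, -27]] · [[7/3, -2/3], [5/3, -1/3]] = [[4, -5]].

X = [[4, -5]]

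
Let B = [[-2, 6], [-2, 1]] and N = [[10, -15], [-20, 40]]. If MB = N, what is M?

Since B sits to the right of M, M = NB⁻¹.
det B = 10, so B⁻¹ = [[1/10, -3/5], [1/5, -1/5]].
M = NB⁻¹ = [[10, -15], [-20, 40]] · [[1/10, -3/5], [1/5, -1/5]] = [[-2, -3], [6, 4]].

M = [[-2, -3], [6, 4]]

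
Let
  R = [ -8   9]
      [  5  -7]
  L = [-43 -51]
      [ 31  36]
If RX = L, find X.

R is on the left of X, so left-multiply by R⁻¹: X = R⁻¹L.
det R = 11, so R⁻¹ = [[-7/11, -9/11], [-5/11, -8/11]].
X = R⁻¹L = [[-7/11, -9/11], [-5/11, -8/11]] · [[-43, -51], [31, 36]] = [[2, 3], [-3, -3]].

X = [[2, 3], [-3, -3]]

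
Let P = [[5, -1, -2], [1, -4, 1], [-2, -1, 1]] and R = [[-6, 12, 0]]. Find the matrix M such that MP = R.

M = [[-3, -1, -5]]

Right-multiplying both sides by P⁻¹ gives M = RP⁻¹.
det P = 6, so P⁻¹ = [[-1/2, 1/2, -3/2], [-1/2, 1/6, -7/6], [-3/2, 7/6, -19/6]].
M = RP⁻¹ = [[-6, 12, 0]] · [[-1/2, 1/2, -3/2], [-1/2, 1/6, -7/6], [-3/2, 7/6, -19/6]] = [[-3, -1, -5]].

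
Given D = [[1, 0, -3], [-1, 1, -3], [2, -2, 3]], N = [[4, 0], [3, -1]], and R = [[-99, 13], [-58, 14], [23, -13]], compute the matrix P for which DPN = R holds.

P = [[-3, 2], [5, 3], [4, 5]]

P = D⁻¹RN⁻¹ (apply D⁻¹ on the left and N⁻¹ on the right).
D has determinant -3; D⁻¹ = [[1, -2, -1], [1, -3, -2], [0, -2/3, -1/3]].
N has determinant -4; N⁻¹ = [[1/4, 0], [3/4, -1]].
D⁻¹R = [[-6, -2], [29, -3], [31, -5]].
P = (D⁻¹R)N⁻¹ = [[-3, 2], [5, 3], [4, 5]].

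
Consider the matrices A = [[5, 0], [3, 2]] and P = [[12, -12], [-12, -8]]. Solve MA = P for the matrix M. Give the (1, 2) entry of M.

Since A sits to the right of M, M = PA⁻¹.
A has determinant 10; A⁻¹ = [[1/5, 0], [-3/10, 1/2]].
M = PA⁻¹ = [[12, -12], [-12, -8]] · [[1/5, 0], [-3/10, 1/2]] = [[6, -6], [0, -4]].

-6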